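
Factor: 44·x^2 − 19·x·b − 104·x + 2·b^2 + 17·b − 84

(11·x − 2·b + 7)·(4·x − b − 12)

Group: 4·x·(11·x − 2·b + 7) + (−b − 12)·(11·x − 2·b + 7); both groups contain (11·x − 2·b + 7).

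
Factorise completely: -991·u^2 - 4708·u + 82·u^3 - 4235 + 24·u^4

(2·u + 11)·(3·u + 11)·(4·u + 5)·(u - 7)

Among the possible rational roots, u = -11/3 is a root, so (3·u + 11) is a factor; dividing leaves 8·u^3 - 2·u^2 - 323·u - 385.
Next, u = -5/4 is a root, so (4·u + 5) divides it; the quotient is 2·u^2 - 3·u - 77.
The remaining quadratic factors as (2·u + 11)(u - 7).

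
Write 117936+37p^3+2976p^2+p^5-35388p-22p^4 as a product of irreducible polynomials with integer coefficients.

Trying the rational-root candidates, p = -13 is a root, so (p+13) is a factor; dividing leaves p^4-35p^3+492p^2-3420p+9072.
Continuing, p = 6 is a root, so (p-6) is a factor; dividing leaves p^3-29p^2+318p-1512.
Next, p = 14 is a root, so (p-14) is a factor; dividing leaves p^2-15p+108.
The quadratic p^2-15p+108 has discriminant -207 < 0 and is irreducible over ℤ.

(p+13)(p-14)(p-6)(p^2-15p+108)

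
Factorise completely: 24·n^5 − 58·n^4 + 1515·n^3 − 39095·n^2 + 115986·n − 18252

Among the possible rational roots, n = 1/6 is a root, so (6·n − 1) divides it; the quotient is 4·n^4 − 9·n^3 + 251·n^2 − 6474·n + 18252.
Then n = 9 is a root, so (n − 9) is a factor; dividing leaves 4·n^3 + 27·n^2 + 494·n − 2028.
Next, n = 13/4 is a root, giving the factor (4·n − 13) and quotient n^2 + 10·n + 156.
The quadratic n^2 + 10·n + 156 has discriminant −524 < 0 and is irreducible over ℤ.

(4·n − 13)·(6·n − 1)·(n − 9)·(n^2 + 10·n + 156)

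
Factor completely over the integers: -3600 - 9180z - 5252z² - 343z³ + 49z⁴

(7z + 10)(7z + 4)(z + 6)(z - 15)

Among the possible rational roots, z = 15 is a root, so (z - 15) is a factor; dividing leaves 49z³ + 392z² + 628z + 240.
Next, z = -10/7 is a root, giving the factor (7z + 10) and quotient 7z² + 46z + 24.
The remaining quadratic factors as (7z + 4)(z + 6).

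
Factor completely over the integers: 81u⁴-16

Write as (9u²)² − (4)², then factor 9u²-4 once more.

(3u+2)(3u-2)(9u²+4)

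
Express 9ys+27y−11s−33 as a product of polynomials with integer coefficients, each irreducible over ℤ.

(9y−11)(s+3)

Group as (9ys+27y) + (−11s−33) = 9y(s+3) − 11(s+3).
Both groups share the factor (s+3).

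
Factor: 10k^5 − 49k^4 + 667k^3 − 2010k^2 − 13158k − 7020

(2k + 5)(5k + 3)(k − 6)(k^2 − 2k + 78)

Among the possible rational roots, k = −5/2 is a root, so (2k + 5) divides it; the quotient is 5k^4 − 37k^3 + 426k^2 − 2070k − 1404.
Next, k = −3/5 is a root, so (5k + 3) divides it; the quotient is k^3 − 8k^2 + 90k − 468.
Continuing, k = 6 is a root, giving the factor (k − 6) and quotient k^2 − 2k + 78.
The quadratic k^2 − 2k + 78 has discriminant −308 < 0 and is irreducible over ℤ.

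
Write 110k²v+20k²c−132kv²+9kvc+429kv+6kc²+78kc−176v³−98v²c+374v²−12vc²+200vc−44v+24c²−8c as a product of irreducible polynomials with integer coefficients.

Group: 11v(10k²−12kv+3kc+39k−16v²−6vc+34v+12c−4) + 2c(10k²−12kv+3kc+39k−16v²−6vc+34v+12c−4); both groups contain (10k²−12kv+3kc+39k−16v²−6vc+34v+12c−4), so (11v+2c) is a factor with cofactor 10k²−12kv+3kc+39k−16v²−6vc+34v+12c−4.
The cofactor groups again: 10k²−12kv+3kc+39k−16v²−6vc+34v+12c−4 = k(10k+8v+3c−1) + (−2v+4)(10k+8v+3c−1); both groups contain (10k+8v+3c−1), giving (k−2v+4)(10k+8v+3c−1).

(11v+2c)(10k+8v+3c−1)(k−2v+4)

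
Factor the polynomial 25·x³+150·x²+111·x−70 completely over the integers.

(5·x+7)·(5·x−2)·(x+5)

By the rational root theorem, x = −7/5 is a root, giving the factor (5·x+7) and quotient 5·x²+23·x−10.
The remaining quadratic factors as (5·x−2)(x+5).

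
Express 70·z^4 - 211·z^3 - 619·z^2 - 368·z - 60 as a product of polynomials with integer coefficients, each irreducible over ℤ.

(2·z + 1)·(5·z + 6)·(7·z + 2)·(z - 5)

Trying the rational-root candidates, z = -1/2 is a root, giving the factor (2·z + 1) and quotient 35·z^3 - 123·z^2 - 248·z - 60.
Then z = 5 is a root, giving the factor (z - 5) and quotient 35·z^2 + 52·z + 12.
The remaining quadratic factors as (5·z + 6)(7·z + 2).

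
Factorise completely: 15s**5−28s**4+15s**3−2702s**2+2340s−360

(3s−2)(5s−1)(s−6)(s**2+5s+30)

Among the possible rational roots, s = 2/3 is a root, giving the factor (3s−2) and quotient 5s**4−6s**3+s**2−900s+180.
Next, s = 1/5 is a root, so (5s−1) is a factor; dividing leaves s**3−s**2−180.
Continuing, s = 6 is a root, giving the factor (s−6) and quotient s**2+5s+30.
The quadratic s**2+5s+30 has discriminant −95 < 0 and is irreducible over ℤ.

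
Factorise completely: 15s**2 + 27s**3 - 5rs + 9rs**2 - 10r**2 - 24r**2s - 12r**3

Group: 2r(-6r**2 - 3rs - 5r + 9s**2 + 5s) + 3s(-6r**2 - 3rs - 5r + 9s**2 + 5s); both groups contain (-6r**2 - 3rs - 5r + 9s**2 + 5s), so (2r + 3s) is a factor with cofactor -6r**2 - 3rs - 5r + 9s**2 + 5s.
The cofactor groups again: -6r**2 - 3rs - 5r + 9s**2 + 5s = -r(6r + 9s + 5) + s(6r + 9s + 5); both groups contain (6r + 9s + 5), giving -(r - s)(6r + 9s + 5).

-(2r + 3s)(6r + 9s + 5)(r - s)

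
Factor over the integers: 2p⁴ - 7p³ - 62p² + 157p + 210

Testing divisors of the constant over divisors of the leading coefficient, p = -5 is a root, so (p + 5) divides it; the quotient is 2p³ - 17p² + 23p + 42.
Then p = 6 is a root, so (p - 6) is a factor; dividing leaves 2p² - 5p - 7.
The remaining quadratic factors as (p + 1)(2p - 7).

(2p - 7)(p + 1)(p + 5)(p - 6)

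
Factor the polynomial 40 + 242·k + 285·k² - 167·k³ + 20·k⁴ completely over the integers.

(4·k + 1)·(5·k + 2)·(k - 4)·(k - 5)

Testing divisors of the constant over divisors of the leading coefficient, k = -2/5 is a root, giving the factor (5·k + 2) and quotient 4·k³ - 35·k² + 71·k + 20.
Then k = -1/4 is a root, so (4·k + 1) is a factor; dividing leaves k² - 9·k + 20.
The remaining quadratic factors as (k - 5)(k - 4).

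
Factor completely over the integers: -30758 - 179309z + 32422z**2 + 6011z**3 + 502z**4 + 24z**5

(4z - 13)(6z + 1)(z + 13)(z**2 + 11z + 182)

Among the possible rational roots, z = 13/4 is a root, so (4z - 13) divides it; the quotient is 6z**4 + 145z**3 + 1974z**2 + 14521z + 2366.
Then z = -13 is a root, giving the factor (z + 13) and quotient 6z**3 + 67z**2 + 1103z + 182.
Continuing, z = -1/6 is a root, giving the factor (6z + 1) and quotient z**2 + 11z + 182.
The quadratic z**2 + 11z + 182 has discriminant -607 < 0 and is irreducible over ℤ.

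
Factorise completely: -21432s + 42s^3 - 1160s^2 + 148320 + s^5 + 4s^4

(s + 12)(s - 10)(s - 6)(s^2 + 8s + 206)

Trying the rational-root candidates, s = 10 is a root, giving the factor (s - 10) and quotient s^4 + 14s^3 + 182s^2 + 660s - 14832.
Continuing, s = 6 is a root, so (s - 6) divides it; the quotient is s^3 + 20s^2 + 302s + 2472.
Then s = -12 is a root, giving the factor (s + 12) and quotient s^2 + 8s + 206.
The quadratic s^2 + 8s + 206 has discriminant -760 < 0 and is irreducible over ℤ.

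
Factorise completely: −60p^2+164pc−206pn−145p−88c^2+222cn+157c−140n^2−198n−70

Group: −15p(4p−8c+10n+7) + (11c−14n−10)(4p−8c+10n+7); both groups contain (4p−8c+10n+7).

−(15p−11c+14n+10)(4p−8c+10n+7)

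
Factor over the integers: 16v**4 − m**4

(2v − m)(2v + m)(4v**2 + m**2)

Write as (4v**2)² − (m**2)², then factor 4v**2 − m**2 once more.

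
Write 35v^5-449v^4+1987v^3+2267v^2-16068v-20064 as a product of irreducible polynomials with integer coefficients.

Trying the rational-root candidates, v = -11/7 is a root, giving the factor (7v+11) and quotient 5v^4-72v^3+397v^2-300v-1824.
Next, v = -8/5 is a root, giving the factor (5v+8) and quotient v^3-16v^2+105v-228.
Next, v = 4 is a root, giving the factor (v-4) and quotient v^2-12v+57.
The quadratic v^2-12v+57 has discriminant -84 < 0 and is irreducible over ℤ.

(5v+8)(7v+11)(v-4)(v^2-12v+57)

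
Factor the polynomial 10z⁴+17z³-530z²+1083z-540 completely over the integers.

By the rational root theorem, z = 4/5 is a root, so (5z-4) is a factor; dividing leaves 2z³+5z²-102z+135.
Then z = 5 is a root, giving the factor (z-5) and quotient 2z²+15z-27.
The remaining quadratic factors as (z+9)(2z-3).

(2z-3)(5z-4)(z+9)(z-5)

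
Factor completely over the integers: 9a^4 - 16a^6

-a^4(4a + 3)(4a - 3)

Every term has a factor of a^4; factoring it out leaves -16a^2 + 9.
Recognize a difference of squares with the parts 3 and 4a.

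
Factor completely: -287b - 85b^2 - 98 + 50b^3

(2b - 7)(5b + 2)(5b + 7)

Testing divisors of the constant over divisors of the leading coefficient, b = 7/2 is a root, giving the factor (2b - 7) and quotient 25b^2 + 45b + 14.
The remaining quadratic factors as (5b + 2)(5b + 7).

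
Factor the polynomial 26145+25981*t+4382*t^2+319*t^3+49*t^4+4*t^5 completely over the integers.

(4*t+5)*(t+7)*(t+9)*(t^2-5*t+83)

Trying the rational-root candidates, t = -7 is a root, so (t+7) divides it; the quotient is 4*t^4+21*t^3+172*t^2+3178*t+3735.
Next, t = -5/4 is a root, so (4*t+5) divides it; the quotient is t^3+4*t^2+38*t+747.
Then t = -9 is a root, giving the factor (t+9) and quotient t^2-5*t+83.
The quadratic t^2-5*t+83 has discriminant -307 < 0 and is irreducible over ℤ.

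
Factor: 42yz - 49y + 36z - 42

(6z - 7)(7y + 6)

Group as (42yz - 49y) + (36z - 42) = 7y(6z - 7) + 6(6z - 7).
Both groups share the factor (6z - 7).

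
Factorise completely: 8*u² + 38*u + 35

(2*u + 7)*(4*u + 5)

Need a pair with product 8·35 = 280 and sum 38: that's 10 and 28.
Split the middle term: 8*u² + 10*u + 28*u + 35 = 2*u*(4*u + 5) + 7*(4*u + 5).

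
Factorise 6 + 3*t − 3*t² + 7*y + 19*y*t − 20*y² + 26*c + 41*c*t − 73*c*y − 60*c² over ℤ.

−(12*c + 5*y − t + 2)*(5*c + 4*y − 3*t − 3)

Group: −5*c*(12*c + 5*y − t + 2) + (−4*y + 3*t + 3)*(12*c + 5*y − t + 2); both groups contain (12*c + 5*y − t + 2).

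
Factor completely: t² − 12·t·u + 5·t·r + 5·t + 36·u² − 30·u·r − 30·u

(t − 6·u + 5·r + 5)·(t − 6·u)

Group: t·(t − 6·u + 5·r + 5) − 6·u·(t − 6·u + 5·r + 5); both groups contain (t − 6·u + 5·r + 5).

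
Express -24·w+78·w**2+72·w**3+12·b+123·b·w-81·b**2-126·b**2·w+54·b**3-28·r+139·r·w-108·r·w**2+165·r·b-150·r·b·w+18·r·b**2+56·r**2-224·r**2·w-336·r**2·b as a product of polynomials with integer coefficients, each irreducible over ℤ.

Group: 7·r·(-48·r·b-32·r·w+8·r-18·b**2+6·b·w+27·b+12·w**2+13·w-4) + (-3·b+6·w)·(-48·r·b-32·r·w+8·r-18·b**2+6·b·w+27·b+12·w**2+13·w-4); both groups contain (-48·r·b-32·r·w+8·r-18·b**2+6·b·w+27·b+12·w**2+13·w-4), so (7·r-3·b+6·w) is a factor with cofactor -48·r·b-32·r·w+8·r-18·b**2+6·b·w+27·b+12·w**2+13·w-4.
The cofactor groups again: -48·r·b-32·r·w+8·r-18·b**2+6·b·w+27·b+12·w**2+13·w-4 = -6·b·(8·r+3·b-3·w-4) + (-4·w+1)·(8·r+3·b-3·w-4); both groups contain (8·r+3·b-3·w-4), giving -(6·b+4·w-1)·(8·r+3·b-3·w-4).

-(7·r-3·b+6·w)·(8·r+3·b-3·w-4)·(6·b+4·w-1)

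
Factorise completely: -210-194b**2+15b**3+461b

(3b-7)(5b-3)(b-10)

Testing divisors of the constant over divisors of the leading coefficient, b = 7/3 is a root, so (3b-7) is a factor; dividing leaves 5b**2-53b+30.
The remaining quadratic factors as (5b-3)(b-10).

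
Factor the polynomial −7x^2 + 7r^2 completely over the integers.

7(r + x)(r − x)

Pull out the common factor 7; r^2 − x^2 is a difference of squares.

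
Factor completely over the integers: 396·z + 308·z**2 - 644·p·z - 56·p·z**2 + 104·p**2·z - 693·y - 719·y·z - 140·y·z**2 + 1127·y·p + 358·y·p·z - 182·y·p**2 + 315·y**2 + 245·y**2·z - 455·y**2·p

Group: 5·y·(-91·y·p + 49·y·z + 63·y + 52·p·z - 28·z**2 - 36·z) + (2·p - 11)·(-91·y·p + 49·y·z + 63·y + 52·p·z - 28·z**2 - 36·z); both groups contain (-91·y·p + 49·y·z + 63·y + 52·p·z - 28·z**2 - 36·z), so (5·y + 2·p - 11) is a factor with cofactor -91·y·p + 49·y·z + 63·y + 52·p·z - 28·z**2 - 36·z.
The cofactor groups again: -91·y·p + 49·y·z + 63·y + 52·p·z - 28·z**2 - 36·z = -7·y·(13·p - 7·z - 9) + 4·z·(13·p - 7·z - 9); both groups contain (13·p - 7·z - 9), giving -(7·y - 4·z)·(13·p - 7·z - 9).

-(13·p - 7·z - 9)·(5·y + 2·p - 11)·(7·y - 4·z)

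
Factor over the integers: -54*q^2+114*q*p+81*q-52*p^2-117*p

-(9*q-13*p)*(6*q-4*p-9)

Group: -6*q*(9*q-13*p) + (4*p+9)*(9*q-13*p); both groups contain (9*q-13*p).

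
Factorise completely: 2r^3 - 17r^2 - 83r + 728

By the rational root theorem, r = 8 is a root, so (r - 8) divides it; the quotient is 2r^2 - r - 91.
The remaining quadratic factors as (2r + 13)(r - 7).

(2r + 13)(r - 7)(r - 8)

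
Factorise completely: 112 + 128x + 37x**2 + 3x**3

(3x + 4)(x + 4)(x + 7)

Among the possible rational roots, x = −4/3 is a root, giving the factor (3x + 4) and quotient x**2 + 11x + 28.
The remaining quadratic factors as (x + 7)(x + 4).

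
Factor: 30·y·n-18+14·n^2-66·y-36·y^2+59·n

-(6·y-7·n+2)·(6·y+2·n+9)

Group: -6·y·(6·y+2·n+9) + (7·n-2)·(6·y+2·n+9); both groups contain (6·y+2·n+9).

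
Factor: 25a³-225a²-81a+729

Testing divisors of the constant over divisors of the leading coefficient, a = 9 is a root, giving the factor (a-9) and quotient 25a²-81.
The remaining quadratic factors as (5a-9)(5a+9).

(5a+9)(5a-9)(a-9)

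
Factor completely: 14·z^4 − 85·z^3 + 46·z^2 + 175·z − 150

(2·z − 3)·(7·z + 10)·(z − 1)·(z − 5)

Among the possible rational roots, z = −10/7 is a root, so (7·z + 10) is a factor; dividing leaves 2·z^3 − 15·z^2 + 28·z − 15.
Next, z = 5 is a root, so (z − 5) divides it; the quotient is 2·z^2 − 5·z + 3.
The remaining quadratic factors as (2·z − 3)(z − 1).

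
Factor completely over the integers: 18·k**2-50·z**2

Pull out the common factor 2; 9·k**2-25·z**2 is a difference of squares.

2·(3·k+5·z)·(3·k-5·z)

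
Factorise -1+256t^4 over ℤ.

Difference of squares twice: with A = 4t and B = 1, A⁴ − B⁴ = (A² − B²)(A² + B²), and A² − B² factors again.

(4t+1)(4t-1)(16t^2+1)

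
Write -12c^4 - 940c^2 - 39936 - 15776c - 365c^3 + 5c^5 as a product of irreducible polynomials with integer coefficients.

Among the possible rational roots, c = -8 is a root, so (c + 8) is a factor; dividing leaves 5c^4 - 52c^3 + 51c^2 - 1348c - 4992.
Next, c = 12 is a root, giving the factor (c - 12) and quotient 5c^3 + 8c^2 + 147c + 416.
Next, c = -13/5 is a root, giving the factor (5c + 13) and quotient c^2 - c + 32.
The quadratic c^2 - c + 32 has discriminant -127 < 0 and is irreducible over ℤ.

(5c + 13)(c + 8)(c - 12)(c^2 - c + 32)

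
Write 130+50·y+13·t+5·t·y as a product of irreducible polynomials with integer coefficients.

(5·y+13)·(t+10)

Group as (5·t·y+13·t) + (50·y+130) = t·(5·y+13) + 10·(5·y+13).
Both groups share the factor (5·y+13).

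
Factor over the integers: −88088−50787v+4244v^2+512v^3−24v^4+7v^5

Among the possible rational roots, v = −11/7 is a root, so (7v+11) is a factor; dividing leaves v^4−5v^3+81v^2+479v−8008.
Next, v = 7 is a root, so (v−7) divides it; the quotient is v^3+2v^2+95v+1144.
Next, v = −8 is a root, so (v+8) divides it; the quotient is v^2−6v+143.
The quadratic v^2−6v+143 has discriminant −536 < 0 and is irreducible over ℤ.

(7v+11)(v+8)(v−7)(v^2−6v+143)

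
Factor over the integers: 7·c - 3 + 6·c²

(2·c + 3)·(3·c - 1)

Need a pair with product 6·(-3) = -18 and sum 7: that's -2 and 9.
Split the middle term: 6·c² - 2·c + 9·c - 3 = 2·c·(3·c - 1) + 3·(3·c - 1).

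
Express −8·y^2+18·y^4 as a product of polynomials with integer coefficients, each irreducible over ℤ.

2·y^2·(3·y+2)·(3·y−2)

Factor out 2·y^2, leaving 9·y^2−4, which is a difference of two squares.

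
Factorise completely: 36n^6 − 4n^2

4n^2(3n^2 + 1)(3n^2 − 1)

Every term has a factor of 4n^2; factoring it out leaves 9n^4 − 1.
Recognize a difference of squares with the parts 3n^2 and 1.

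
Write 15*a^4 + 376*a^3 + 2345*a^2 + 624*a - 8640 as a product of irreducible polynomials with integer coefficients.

Among the possible rational roots, a = -15 is a root, giving the factor (a + 15) and quotient 15*a^3 + 151*a^2 + 80*a - 576.
Continuing, a = -8/3 is a root, so (3*a + 8) is a factor; dividing leaves 5*a^2 + 37*a - 72.
The remaining quadratic factors as (a + 9)(5*a - 8).

(3*a + 8)*(5*a - 8)*(a + 15)*(a + 9)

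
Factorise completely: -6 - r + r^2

Two integers with product -6 and sum -1 are 2 and -3.

(r + 2)(r - 3)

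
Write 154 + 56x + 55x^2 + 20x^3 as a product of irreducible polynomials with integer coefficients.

(4x + 11)(5x^2 + 14)

Group as (20x^3 + 56x) + (55x^2 + 154) = 4x(5x^2 + 14) + 11(5x^2 + 14).
Both groups share the factor (5x^2 + 14).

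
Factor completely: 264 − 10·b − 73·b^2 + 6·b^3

By the rational root theorem, b = 2 is a root, so (b − 2) is a factor; dividing leaves 6·b^2 − 61·b − 132.
The remaining quadratic factors as (b − 12)(6·b + 11).

(6·b + 11)·(b − 12)·(b − 2)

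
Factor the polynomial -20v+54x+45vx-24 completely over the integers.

(5v+6)(9x-4)

Group as (45vx-20v) + (54x-24) = 5v(9x-4) + 6(9x-4).
Both groups share the factor (9x-4).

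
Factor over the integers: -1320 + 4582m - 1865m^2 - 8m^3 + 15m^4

(3m - 1)(5m - 11)(m + 12)(m - 10)

Among the possible rational roots, m = -12 is a root, so (m + 12) divides it; the quotient is 15m^3 - 188m^2 + 391m - 110.
Then m = 10 is a root, so (m - 10) divides it; the quotient is 15m^2 - 38m + 11.
The remaining quadratic factors as (3m - 1)(5m - 11).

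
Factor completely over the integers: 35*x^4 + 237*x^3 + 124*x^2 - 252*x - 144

Trying the rational-root candidates, x = -6 is a root, giving the factor (x + 6) and quotient 35*x^3 + 27*x^2 - 38*x - 24.
Then x = -4/7 is a root, giving the factor (7*x + 4) and quotient 5*x^2 + x - 6.
The remaining quadratic factors as (5*x + 6)(x - 1).

(5*x + 6)*(7*x + 4)*(x + 6)*(x - 1)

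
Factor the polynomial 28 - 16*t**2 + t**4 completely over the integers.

Substitute u = t**2 to get a quadratic in u, then factor.
t**2 - 2 is irreducible over ℤ (2 is not a perfect square).
t**2 - 14 is irreducible over ℤ (14 is not a perfect square).

(t**2 - 14)*(t**2 - 2)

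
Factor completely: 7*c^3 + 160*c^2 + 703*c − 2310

By the rational root theorem, c = −14 is a root, so (c + 14) is a factor; dividing leaves 7*c^2 + 62*c − 165.
The remaining quadratic factors as (7*c − 15)(c + 11).

(7*c − 15)*(c + 11)*(c + 14)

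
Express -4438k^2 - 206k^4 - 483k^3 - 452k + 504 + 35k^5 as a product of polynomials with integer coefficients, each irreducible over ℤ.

Among the possible rational roots, k = 2/7 is a root, giving the factor (7k - 2) and quotient 5k^4 - 28k^3 - 77k^2 - 656k - 252.
Continuing, k = 9 is a root, so (k - 9) divides it; the quotient is 5k^3 + 17k^2 + 76k + 28.
Then k = -2/5 is a root, so (5k + 2) is a factor; dividing leaves k^2 + 3k + 14.
The quadratic k^2 + 3k + 14 has discriminant -47 < 0 and is irreducible over ℤ.

(5k + 2)(7k - 2)(k - 9)(k^2 + 3k + 14)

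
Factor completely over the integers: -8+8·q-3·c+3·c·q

Group as (3·c·q-3·c) + (8·q-8) = 3·c·(q-1) + 8·(q-1).
Both groups share the factor (q-1).

(3·c+8)·(q-1)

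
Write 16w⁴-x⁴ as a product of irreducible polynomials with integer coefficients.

(2w+x)(2w-x)(4w²+x²)

Write as (4w²)² − (x²)², then factor 4w²-x² once more.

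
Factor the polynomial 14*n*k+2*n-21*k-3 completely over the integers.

(2*n-3)*(7*k+1)

Group as (14*n*k+2*n) + (-21*k-3) = 2*n*(7*k+1) - 3*(7*k+1).
Both groups share the factor (7*k+1).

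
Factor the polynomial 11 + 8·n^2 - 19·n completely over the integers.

Need a pair with product 8·11 = 88 and sum -19: that's -11 and -8.
Split the middle term: 8·n^2 - 11·n - 8·n + 11 = n·(8·n - 11) - (8·n - 11).

(8·n - 11)·(n - 1)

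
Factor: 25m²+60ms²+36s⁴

Recognize a perfect-square trinomial with the parts 6s² and 5m.

(5m+6s²)²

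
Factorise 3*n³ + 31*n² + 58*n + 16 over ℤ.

By the rational root theorem, n = −2 is a root, so (n + 2) is a factor; dividing leaves 3*n² + 25*n + 8.
The remaining quadratic factors as (3*n + 1)(n + 8).

(3*n + 1)*(n + 2)*(n + 8)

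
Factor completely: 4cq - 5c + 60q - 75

Group as (4cq - 5c) + (60q - 75) = c(4q - 5) + 15(4q - 5).
Both groups share the factor (4q - 5).

(4q - 5)(c + 15)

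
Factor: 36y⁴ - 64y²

4y²(3y + 4)(3y - 4)

Pull out the common factor 4y²; 9y² - 16 is a difference of squares.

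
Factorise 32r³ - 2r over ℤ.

2r(4r + 1)(4r - 1)

Pull out the common factor 2r; 16r² - 1 is a difference of squares.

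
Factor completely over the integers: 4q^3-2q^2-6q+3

(2q-1)(2q^2-3)

Group as (4q^3-6q) + (-2q^2+3) = 2q(2q^2-3) - (2q^2-3).
Both groups share the factor (2q^2-3).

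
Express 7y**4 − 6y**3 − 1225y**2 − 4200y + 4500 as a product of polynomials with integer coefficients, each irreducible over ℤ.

(7y − 6)(y + 10)(y + 5)(y − 15)

Testing divisors of the constant over divisors of the leading coefficient, y = −10 is a root, so (y + 10) is a factor; dividing leaves 7y**3 − 76y**2 − 465y + 450.
Next, y = −5 is a root, so (y + 5) is a factor; dividing leaves 7y**2 − 111y + 90.
The remaining quadratic factors as (y − 15)(7y − 6).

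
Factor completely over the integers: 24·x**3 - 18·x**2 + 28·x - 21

(4·x - 3)·(6·x**2 + 7)

Group as (24·x**3 + 28·x) + (-18·x**2 - 21) = 4·x·(6·x**2 + 7) - 3·(6·x**2 + 7).
Both groups share the factor (6·x**2 + 7).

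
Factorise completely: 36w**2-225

9(2w+5)(2w-5)

Pull out the common factor 9; 4w**2-25 is a difference of squares.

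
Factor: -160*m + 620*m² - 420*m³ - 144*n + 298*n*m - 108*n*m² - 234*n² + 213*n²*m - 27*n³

Group: 3*n*(-9*n² + 53*n*m - 72*n + 70*m² - 80*m) + (-6*m + 2)*(-9*n² + 53*n*m - 72*n + 70*m² - 80*m); both groups contain (-9*n² + 53*n*m - 72*n + 70*m² - 80*m), so (3*n - 6*m + 2) is a factor with cofactor -9*n² + 53*n*m - 72*n + 70*m² - 80*m.
The cofactor groups again: -9*n² + 53*n*m - 72*n + 70*m² - 80*m = -9*n*(n - 7*m + 8) - 10*m*(n - 7*m + 8); both groups contain (n - 7*m + 8), giving -(9*n + 10*m)*(n - 7*m + 8).

-(3*n - 6*m + 2)*(n - 7*m + 8)*(9*n + 10*m)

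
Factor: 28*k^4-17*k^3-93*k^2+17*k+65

(4*k+5)*(7*k-13)*(k+1)*(k-1)

Trying the rational-root candidates, k = -5/4 is a root, giving the factor (4*k+5) and quotient 7*k^3-13*k^2-7*k+13.
Continuing, k = -1 is a root, so (k+1) divides it; the quotient is 7*k^2-20*k+13.
The remaining quadratic factors as (k-1)(7*k-13).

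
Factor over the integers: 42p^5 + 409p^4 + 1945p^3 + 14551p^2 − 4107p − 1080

(6p + 1)(7p − 3)(p + 9)(p^2 + p + 40)

By the rational root theorem, p = 3/7 is a root, giving the factor (7p − 3) and quotient 6p^4 + 61p^3 + 304p^2 + 2209p + 360.
Next, p = −1/6 is a root, giving the factor (6p + 1) and quotient p^3 + 10p^2 + 49p + 360.
Continuing, p = −9 is a root, so (p + 9) divides it; the quotient is p^2 + p + 40.
The quadratic p^2 + p + 40 has discriminant −159 < 0 and is irreducible over ℤ.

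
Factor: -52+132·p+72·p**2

4·(3·p-1)·(6·p+13)

Pull out the common factor 4, then factor the remaining trinomial.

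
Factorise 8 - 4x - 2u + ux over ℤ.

Group as (ux - 2u) + (-4x + 8) = u(x - 2) - 4(x - 2).
Both groups share the factor (x - 2).

(u - 4)(x - 2)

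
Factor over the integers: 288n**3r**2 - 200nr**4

8nr**2(6n + 5r)(6n - 5r)

Factor out 8nr**2, leaving 36n**2 - 25r**2, which is a difference of two squares.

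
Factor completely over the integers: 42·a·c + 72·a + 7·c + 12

Group as (42·a·c + 72·a) + (7·c + 12) = 6·a·(7·c + 12) + (7·c + 12).
Both groups share the factor (7·c + 12).

(6·a + 1)·(7·c + 12)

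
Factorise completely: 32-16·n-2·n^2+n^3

Among the possible rational roots, n = 4 is a root, giving the factor (n-4) and quotient n^2+2·n-8.
The remaining quadratic factors as (n-2)(n+4).

(n+4)·(n-2)·(n-4)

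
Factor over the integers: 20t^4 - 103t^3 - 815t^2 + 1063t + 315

Among the possible rational roots, t = 9 is a root, so (t - 9) is a factor; dividing leaves 20t^3 + 77t^2 - 122t - 35.
Then t = -5 is a root, giving the factor (t + 5) and quotient 20t^2 - 23t - 7.
The remaining quadratic factors as (4t + 1)(5t - 7).

(4t + 1)(5t - 7)(t + 5)(t - 9)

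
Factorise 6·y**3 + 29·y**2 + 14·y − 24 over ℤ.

(2·y + 3)·(3·y − 2)·(y + 4)

By the rational root theorem, y = −4 is a root, giving the factor (y + 4) and quotient 6·y**2 + 5·y − 6.
The remaining quadratic factors as (3·y − 2)(2·y + 3).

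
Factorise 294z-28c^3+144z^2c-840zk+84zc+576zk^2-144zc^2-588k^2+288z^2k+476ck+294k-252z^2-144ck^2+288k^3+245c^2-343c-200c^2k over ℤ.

(6z-7c+6k)(4c+8k-7)(6z+c+6k-7)

Group: 6z(24zc+48zk-42z+4c^2+32ck-35c+48k^2-98k+49) + (-7c+6k)(24zc+48zk-42z+4c^2+32ck-35c+48k^2-98k+49); both groups contain (24zc+48zk-42z+4c^2+32ck-35c+48k^2-98k+49), so (6z-7c+6k) is a factor with cofactor 24zc+48zk-42z+4c^2+32ck-35c+48k^2-98k+49.
The cofactor groups again: 24zc+48zk-42z+4c^2+32ck-35c+48k^2-98k+49 = 6z(4c+8k-7) + (c+6k-7)(4c+8k-7); both groups contain (4c+8k-7), giving (6z+c+6k-7)(4c+8k-7).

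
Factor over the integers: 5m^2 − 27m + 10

Need a pair with product 5·10 = 50 and sum −27: that's −25 and −2.
Split the middle term: 5m^2 − 25m − 2m + 10 = 5m(m − 5) − 2(m − 5).

(5m − 2)(m − 5)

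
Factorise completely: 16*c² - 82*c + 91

Need a pair with product 16·91 = 1456 and sum -82: that's -56 and -26.
Split the middle term: 16*c² - 56*c - 26*c + 91 = 8*c*(2*c - 7) - 13*(2*c - 7).

(2*c - 7)*(8*c - 13)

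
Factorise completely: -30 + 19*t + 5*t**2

(5*t - 6)*(t + 5)

Need a pair with product 5·(-30) = -150 and sum 19: that's -6 and 25.
Split the middle term: 5*t**2 - 6*t + 25*t - 30 = t*(5*t - 6) + 5*(5*t - 6).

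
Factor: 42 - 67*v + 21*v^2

(3*v - 7)*(7*v - 6)

Need a pair with product 21·42 = 882 and sum -67: that's -18 and -49.
Split the middle term: 21*v^2 - 18*v - 49*v + 42 = 3*v*(7*v - 6) - 7*(7*v - 6).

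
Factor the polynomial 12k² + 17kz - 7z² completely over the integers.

Group: 3k(4k + 7z) - z(4k + 7z); both groups contain (4k + 7z).

(3k - z)(4k + 7z)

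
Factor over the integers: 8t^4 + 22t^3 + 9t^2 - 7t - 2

(2t - 1)(4t + 1)(t + 1)(t + 2)

Trying the rational-root candidates, t = 1/2 is a root, so (2t - 1) divides it; the quotient is 4t^3 + 13t^2 + 11t + 2.
Continuing, t = -1 is a root, giving the factor (t + 1) and quotient 4t^2 + 9t + 2.
The remaining quadratic factors as (4t + 1)(t + 2).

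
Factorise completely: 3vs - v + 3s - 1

Group as (3vs - v) + (3s - 1) = v(3s - 1) + (3s - 1).
Both groups share the factor (3s - 1).

(3s - 1)(v + 1)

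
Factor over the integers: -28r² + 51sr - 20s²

Group: -4s(5s - 4r) + 7r(5s - 4r); both groups contain (5s - 4r).

-(5s - 4r)(4s - 7r)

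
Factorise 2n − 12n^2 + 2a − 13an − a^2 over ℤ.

Group: −a(a + 12n − 2) − n(a + 12n − 2); both groups contain (a + 12n − 2).

−(a + 12n − 2)(a + n)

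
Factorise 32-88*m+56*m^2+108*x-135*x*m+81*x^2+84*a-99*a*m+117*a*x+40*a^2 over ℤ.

Group: 8*a*(5*a+9*x-8*m+8) + (9*x-7*m+4)*(5*a+9*x-8*m+8); both groups contain (5*a+9*x-8*m+8).

(5*a+9*x-8*m+8)*(8*a+9*x-7*m+4)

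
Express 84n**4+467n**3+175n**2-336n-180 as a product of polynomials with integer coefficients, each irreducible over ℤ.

(3n+2)(4n+3)(7n-6)(n+5)

By the rational root theorem, n = -2/3 is a root, so (3n+2) is a factor; dividing leaves 28n**3+137n**2-33n-90.
Continuing, n = -5 is a root, so (n+5) is a factor; dividing leaves 28n**2-3n-18.
The remaining quadratic factors as (7n-6)(4n+3).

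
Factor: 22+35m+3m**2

(3m+2)(m+11)

Need a pair with product 3·22 = 66 and sum 35: that's 33 and 2.
Split the middle term: 3m**2+33m + 2m+22 = 3m(m+11) + 2(m+11).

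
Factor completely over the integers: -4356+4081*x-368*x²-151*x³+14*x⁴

By the rational root theorem, x = 4 is a root, so (x-4) is a factor; dividing leaves 14*x³-95*x²-748*x+1089.
Then x = 11 is a root, giving the factor (x-11) and quotient 14*x²+59*x-99.
The remaining quadratic factors as (2*x+11)(7*x-9).

(2*x+11)*(7*x-9)*(x-11)*(x-4)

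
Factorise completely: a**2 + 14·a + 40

Two integers with product 40 and sum 14 are 4 and 10.

(a + 10)·(a + 4)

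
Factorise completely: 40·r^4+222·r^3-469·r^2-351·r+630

(2·r-3)·(4·r+5)·(5·r-6)·(r+7)

Testing divisors of the constant over divisors of the leading coefficient, r = 3/2 is a root, so (2·r-3) divides it; the quotient is 20·r^3+141·r^2-23·r-210.
Then r = 6/5 is a root, giving the factor (5·r-6) and quotient 4·r^2+33·r+35.
The remaining quadratic factors as (r+7)(4·r+5).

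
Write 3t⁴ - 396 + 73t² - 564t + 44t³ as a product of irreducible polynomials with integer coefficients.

By the rational root theorem, t = 3 is a root, so (t - 3) is a factor; dividing leaves 3t³ + 53t² + 232t + 132.
Continuing, t = -11 is a root, giving the factor (t + 11) and quotient 3t² + 20t + 12.
The remaining quadratic factors as (t + 6)(3t + 2).

(3t + 2)(t + 11)(t + 6)(t - 3)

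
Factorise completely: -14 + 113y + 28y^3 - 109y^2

(4y - 7)(7y - 1)(y - 2)

Trying the rational-root candidates, y = 1/7 is a root, giving the factor (7y - 1) and quotient 4y^2 - 15y + 14.
The remaining quadratic factors as (y - 2)(4y - 7).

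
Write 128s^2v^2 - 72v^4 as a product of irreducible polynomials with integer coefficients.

Pull out the common factor 8v^2; 16s^2 - 9v^2 is a difference of squares.

8v^2(4s + 3v)(4s - 3v)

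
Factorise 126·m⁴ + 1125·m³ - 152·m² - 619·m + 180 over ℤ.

(3·m - 1)·(6·m + 5)·(7·m - 4)·(m + 9)

Trying the rational-root candidates, m = -9 is a root, giving the factor (m + 9) and quotient 126·m³ - 9·m² - 71·m + 20.
Then m = 4/7 is a root, so (7·m - 4) divides it; the quotient is 18·m² + 9·m - 5.
The remaining quadratic factors as (6·m + 5)(3·m - 1).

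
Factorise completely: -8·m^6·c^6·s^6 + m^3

-m^3·(2·m·c^2·s^2 - 1)·(4·m^2·c^4·s^4 + 2·m·c^2·s^2 + 1)

Factor out m^3 first: what remains is -8·m^3·c^6·s^6 + 1.
Recognize a difference of cubes with the parts 1 and 2·m·c^2·s^2.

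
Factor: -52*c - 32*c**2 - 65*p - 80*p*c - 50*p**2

Group: -5*p*(10*p + 8*c + 13) - 4*c*(10*p + 8*c + 13); both groups contain (10*p + 8*c + 13).

-(5*p + 4*c)*(10*p + 8*c + 13)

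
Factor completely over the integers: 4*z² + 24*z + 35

(2*z + 5)*(2*z + 7)

Need a pair with product 4·35 = 140 and sum 24: that's 10 and 14.
Split the middle term: 4*z² + 10*z + 14*z + 35 = 2*z*(2*z + 5) + 7*(2*z + 5).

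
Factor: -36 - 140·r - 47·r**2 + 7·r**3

Among the possible rational roots, r = 9 is a root, giving the factor (r - 9) and quotient 7·r**2 + 16·r + 4.
The remaining quadratic factors as (r + 2)(7·r + 2).

(7·r + 2)·(r + 2)·(r - 9)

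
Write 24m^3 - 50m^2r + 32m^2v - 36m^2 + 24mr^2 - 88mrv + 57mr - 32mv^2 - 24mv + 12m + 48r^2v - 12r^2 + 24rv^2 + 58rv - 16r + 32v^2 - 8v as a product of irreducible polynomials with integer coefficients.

Group: 3m(8m^2 - 6mr + 16mv - 12m - 12rv + 3r - 16v + 4) + (-4r - 2v)(8m^2 - 6mr + 16mv - 12m - 12rv + 3r - 16v + 4); both groups contain (8m^2 - 6mr + 16mv - 12m - 12rv + 3r - 16v + 4), so (3m - 4r - 2v) is a factor with cofactor 8m^2 - 6mr + 16mv - 12m - 12rv + 3r - 16v + 4.
The cofactor groups again: 8m^2 - 6mr + 16mv - 12m - 12rv + 3r - 16v + 4 = 4m(2m + 4v - 1) + (-3r - 4)(2m + 4v - 1); both groups contain (2m + 4v - 1), giving (4m - 3r - 4)(2m + 4v - 1).

(2m + 4v - 1)(3m - 4r - 2v)(4m - 3r - 4)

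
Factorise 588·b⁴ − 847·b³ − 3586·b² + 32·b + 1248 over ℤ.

(3·b + 2)·(4·b − 13)·(7·b + 12)·(7·b − 4)

Trying the rational-root candidates, b = 4/7 is a root, so (7·b − 4) is a factor; dividing leaves 84·b³ − 73·b² − 554·b − 312.
Then b = −12/7 is a root, so (7·b + 12) is a factor; dividing leaves 12·b² − 31·b − 26.
The remaining quadratic factors as (4·b − 13)(3·b + 2).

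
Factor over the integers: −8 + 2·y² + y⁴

(y² + 4)·(y² − 2)

Substitute u = y² to get a quadratic in u, then factor.
y² − 2 is irreducible over ℤ (2 is not a perfect square).
y² + 4 is irreducible over ℤ (sum of squares).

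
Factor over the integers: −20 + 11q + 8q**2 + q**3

(q + 4)(q + 5)(q − 1)

Among the possible rational roots, q = 1 is a root, giving the factor (q − 1) and quotient q**2 + 9q + 20.
The remaining quadratic factors as (q + 5)(q + 4).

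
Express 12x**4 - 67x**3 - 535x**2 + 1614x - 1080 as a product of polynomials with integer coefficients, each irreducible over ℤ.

(3x - 4)(4x - 5)(x + 6)(x - 9)

By the rational root theorem, x = 5/4 is a root, so (4x - 5) divides it; the quotient is 3x**3 - 13x**2 - 150x + 216.
Next, x = 4/3 is a root, so (3x - 4) is a factor; dividing leaves x**2 - 3x - 54.
The remaining quadratic factors as (x + 6)(x - 9).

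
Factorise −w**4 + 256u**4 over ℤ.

(4u + w)(4u − w)(16u**2 + w**2)

(4u)⁴ − (w)⁴ = ((4u)² − (w)²)((4u)² + (w)²); the first factor splits again, the second (16u**2 + w**2) is irreducible.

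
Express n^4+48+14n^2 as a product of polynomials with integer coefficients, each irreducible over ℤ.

(n^2+6)(n^2+8)

Substitute u = n^2 to get a quadratic in u, then factor.
n^2+8 is irreducible over ℤ (always positive, so no real roots).
n^2+6 is irreducible over ℤ (always positive, so no real roots).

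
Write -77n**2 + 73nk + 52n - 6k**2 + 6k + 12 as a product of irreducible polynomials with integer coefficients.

Group: -11n(7n - 6k - 6) + (k - 2)(7n - 6k - 6); both groups contain (7n - 6k - 6).

-(7n - 6k - 6)(11n - k + 2)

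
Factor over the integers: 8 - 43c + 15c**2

(3c - 8)(5c - 1)

Need a pair with product 15·8 = 120 and sum -43: that's -40 and -3.
Split the middle term: 15c**2 - 40c - 3c + 8 = 5c(3c - 8) - (3c - 8).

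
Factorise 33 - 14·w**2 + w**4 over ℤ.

Substitute u = w**2 to get a quadratic in u, then factor.
w**2 - 11 is irreducible over ℤ (11 is not a perfect square).
w**2 - 3 is irreducible over ℤ (3 is not a perfect square).

(w**2 - 11)·(w**2 - 3)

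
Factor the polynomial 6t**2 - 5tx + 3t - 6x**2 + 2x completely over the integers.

Group: 2t(3t + 2x) + (-3x + 1)(3t + 2x); both groups contain (3t + 2x).

(2t - 3x + 1)(3t + 2x)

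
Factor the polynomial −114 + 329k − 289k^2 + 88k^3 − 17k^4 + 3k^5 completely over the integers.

By the rational root theorem, k = 1 is a root, so (k − 1) is a factor; dividing leaves 3k^4 − 14k^3 + 74k^2 − 215k + 114.
Then k = 2/3 is a root, giving the factor (3k − 2) and quotient k^3 − 4k^2 + 22k − 57.
Then k = 3 is a root, so (k − 3) divides it; the quotient is k^2 − k + 19.
The quadratic k^2 − k + 19 has discriminant −75 < 0 and is irreducible over ℤ.

(3k − 2)(k − 1)(k − 3)(k^2 − k + 19)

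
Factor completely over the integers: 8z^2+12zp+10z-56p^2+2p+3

Group: 2z(4z+14p+3) + (-4p+1)(4z+14p+3); both groups contain (4z+14p+3).

(2z-4p+1)(4z+14p+3)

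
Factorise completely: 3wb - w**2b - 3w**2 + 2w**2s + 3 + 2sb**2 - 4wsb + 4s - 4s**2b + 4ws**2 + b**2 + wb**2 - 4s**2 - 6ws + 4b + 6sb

Group: w(2ws - wb - 3w - 2sb - 2s + b**2 + 4b + 3) + (2s + 1)(2ws - wb - 3w - 2sb - 2s + b**2 + 4b + 3); both groups contain (2ws - wb - 3w - 2sb - 2s + b**2 + 4b + 3), so (w + 2s + 1) is a factor with cofactor 2ws - wb - 3w - 2sb - 2s + b**2 + 4b + 3.
The cofactor groups again: 2ws - wb - 3w - 2sb - 2s + b**2 + 4b + 3 = 2s(w - b - 1) + (-b - 3)(w - b - 1); both groups contain (w - b - 1), giving (2s - b - 3)(w - b - 1).

(2s - b - 3)(w - b - 1)(w + 2s + 1)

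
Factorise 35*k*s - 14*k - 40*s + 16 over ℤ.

Group as (35*k*s - 14*k) + (-40*s + 16) = 7*k*(5*s - 2) - 8*(5*s - 2).
Both groups share the factor (5*s - 2).

(5*s - 2)*(7*k - 8)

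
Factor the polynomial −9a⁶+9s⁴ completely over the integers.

Factor out 9 first: what remains is −a⁶+s⁴.
Recognize a difference of squares with the parts s² and a³.

−9(a³+s²)(a³−s²)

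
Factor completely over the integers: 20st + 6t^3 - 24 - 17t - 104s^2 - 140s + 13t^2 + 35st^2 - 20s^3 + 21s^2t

Group: s(-20s^2 - 19st - 44s - 3t^2 - 11t - 8) + (-2t + 3)(-20s^2 - 19st - 44s - 3t^2 - 11t - 8); both groups contain (-20s^2 - 19st - 44s - 3t^2 - 11t - 8), so (s - 2t + 3) is a factor with cofactor -20s^2 - 19st - 44s - 3t^2 - 11t - 8.
The cofactor groups again: -20s^2 - 19st - 44s - 3t^2 - 11t - 8 = -4s(5s + t + 1) + (-3t - 8)(5s + t + 1); both groups contain (5s + t + 1), giving -(4s + 3t + 8)(5s + t + 1).

-(4s + 3t + 8)(5s + t + 1)(s - 2t + 3)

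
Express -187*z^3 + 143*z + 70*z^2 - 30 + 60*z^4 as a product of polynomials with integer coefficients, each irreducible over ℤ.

Testing divisors of the constant over divisors of the leading coefficient, z = 2 is a root, so (z - 2) divides it; the quotient is 60*z^3 - 67*z^2 - 64*z + 15.
Then z = 5/3 is a root, giving the factor (3*z - 5) and quotient 20*z^2 + 11*z - 3.
The remaining quadratic factors as (5*z - 1)(4*z + 3).

(3*z - 5)*(4*z + 3)*(5*z - 1)*(z - 2)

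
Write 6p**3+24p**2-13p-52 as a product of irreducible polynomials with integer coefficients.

Group as (6p**3-13p) + (24p**2-52) = p(6p**2-13) + 4(6p**2-13).
Both groups share the factor (6p**2-13).

(p+4)(6p**2-13)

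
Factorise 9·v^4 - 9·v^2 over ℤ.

9·v^2·(v + 1)·(v - 1)

Pull out the common factor 9·v^2; v^2 - 1 is a difference of squares.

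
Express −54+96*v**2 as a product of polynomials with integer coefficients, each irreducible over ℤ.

Every term has a factor of 6. Then 16*v**2−9 = (4*v)² − (3)².

6*(4*v+3)*(4*v−3)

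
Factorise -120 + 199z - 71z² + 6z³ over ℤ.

(6z - 5)(z - 3)(z - 8)

Trying the rational-root candidates, z = 5/6 is a root, so (6z - 5) divides it; the quotient is z² - 11z + 24.
The remaining quadratic factors as (z - 3)(z - 8).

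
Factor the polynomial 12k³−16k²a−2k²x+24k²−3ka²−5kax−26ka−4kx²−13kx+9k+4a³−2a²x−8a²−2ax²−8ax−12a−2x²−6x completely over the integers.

(3k−4a−2x)(2k−a+x+3)(2k+a+1)

Group: 2k(6k²−5ka−4kx+3k−4a²−2ax−4a−2x) + (−a+x+3)(6k²−5ka−4kx+3k−4a²−2ax−4a−2x); both groups contain (6k²−5ka−4kx+3k−4a²−2ax−4a−2x), so (2k−a+x+3) is a factor with cofactor 6k²−5ka−4kx+3k−4a²−2ax−4a−2x.
The cofactor groups again: 6k²−5ka−4kx+3k−4a²−2ax−4a−2x = 3k(2k+a+1) + (−4a−2x)(2k+a+1); both groups contain (2k+a+1), giving (3k−4a−2x)(2k+a+1).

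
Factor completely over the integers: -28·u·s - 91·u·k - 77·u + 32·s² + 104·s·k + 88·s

Group: -4·s·(7·u - 8·s) + (-13·k - 11)·(7·u - 8·s); both groups contain (7·u - 8·s).

-(7·u - 8·s)·(4·s + 13·k + 11)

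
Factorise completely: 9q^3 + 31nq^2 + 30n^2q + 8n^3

(2n + q)(4n + 9q)(n + q)

Group: n(8n^2 + 22nq + 9q^2) + q(8n^2 + 22nq + 9q^2); both groups contain (8n^2 + 22nq + 9q^2), so (n + q) is a factor with cofactor 8n^2 + 22nq + 9q^2.
The cofactor groups again: 8n^2 + 22nq + 9q^2 = 4n(2n + q) + 9q(2n + q); both groups contain (2n + q), giving (4n + 9q)(2n + q).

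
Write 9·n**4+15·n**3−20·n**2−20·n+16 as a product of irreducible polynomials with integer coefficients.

Testing divisors of the constant over divisors of the leading coefficient, n = 2/3 is a root, giving the factor (3·n−2) and quotient 3·n**3+7·n**2−2·n−8.
Then n = −4/3 is a root, giving the factor (3·n+4) and quotient n**2+n−2.
The remaining quadratic factors as (n+2)(n−1).

(3·n+4)·(3·n−2)·(n+2)·(n−1)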